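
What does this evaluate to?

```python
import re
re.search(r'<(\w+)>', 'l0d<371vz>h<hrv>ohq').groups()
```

('371vz',)

The match spans [3:10] → '<371vz>'.
Captured: group 1 = '371vz'.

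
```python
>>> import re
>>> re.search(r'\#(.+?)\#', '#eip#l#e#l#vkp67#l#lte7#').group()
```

'#eip#'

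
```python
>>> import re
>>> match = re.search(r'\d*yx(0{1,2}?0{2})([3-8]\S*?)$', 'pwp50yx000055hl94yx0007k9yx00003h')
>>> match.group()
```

This matches zero or more of a digit, then the literal 'yx'; then 1 to 2 of the literal '0' (lazy), then exactly 2 of the literal '0' (captured); then a character in [3-8], then zero or more of a non-whitespace character (lazy) (captured); then anchored at the end.
`re.search` scans for the first position where the pattern succeeds.
The match spans [3:33] → '50yx000055hl94yx0007k9yx00003h'.
Captured: group 1 = '0000', group 2 = '55hl94yx0007k9yx00003h'.

'50yx000055hl94yx0007k9yx00003h'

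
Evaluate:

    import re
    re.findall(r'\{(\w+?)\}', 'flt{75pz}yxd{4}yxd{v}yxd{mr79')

One capturing group, so `findall` returns just the captured substring from each match — 3 in all.

['75pz', '4', 'v']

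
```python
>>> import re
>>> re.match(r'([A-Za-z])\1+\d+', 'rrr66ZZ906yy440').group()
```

'rrr66'

After group 1 captures some text, `\1` only succeeds where that same text appears again.
`re.match` won't scan ahead — the pattern has to work from the very first character.
The match spans [0:5] → 'rrr66'.
Captured: group 1 = 'r'.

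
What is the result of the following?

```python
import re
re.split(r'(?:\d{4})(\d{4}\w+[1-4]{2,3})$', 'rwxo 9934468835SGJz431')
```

This matches exactly 4 of a digit (non-capturing group); then exactly 4 of a digit, then one or more of a word character, then 2 to 3 of a character in [1-4] (captured); then anchored at the end.
Matches to split on: at [5:22] → '9934468835SGJz431'.
Because the pattern has a capturing group, `split` also inserts each captured text between the pieces.

['rwxo ', '468835SGJz431', '']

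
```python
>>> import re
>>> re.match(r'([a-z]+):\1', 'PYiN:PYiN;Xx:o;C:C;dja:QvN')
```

None

`\1` has to match the exact text group 1 already captured.
With `match`, the pattern is implicitly anchored at the beginning.
Here the string doesn't start with a match, so the call returns None.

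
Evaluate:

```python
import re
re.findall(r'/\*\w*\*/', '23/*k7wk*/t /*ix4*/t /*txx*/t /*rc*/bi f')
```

Scanning left to right: at [2:10] → '/*k7wk*/'; at [12:19] → '/*ix4*/'; at [21:28] → '/*txx*/'; at [30:36] → '/*rc*/'.
No capturing groups, so `findall` returns the 4 full match strings.

['/*k7wk*/', '/*ix4*/', '/*txx*/', '/*rc*/']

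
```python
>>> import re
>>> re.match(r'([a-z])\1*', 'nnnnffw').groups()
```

('n',)

The match spans [0:4] → 'nnnn'.
Captured: group 1 = 'n'.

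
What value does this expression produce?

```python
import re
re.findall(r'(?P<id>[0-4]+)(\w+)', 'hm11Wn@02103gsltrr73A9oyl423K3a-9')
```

[('11', 'Wn'), ('02103', 'gsltrr73A9oyl423K3a')]

Multiple groups make `findall` return tuples — one 2-tuple for each match.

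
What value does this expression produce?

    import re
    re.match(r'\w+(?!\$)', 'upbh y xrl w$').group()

Because the assertion is negative and zero-width, positions next to the forbidden text are skipped.
`re.match` won't scan ahead — the pattern has to work from the very first character.
The match spans [0:4] → 'upbh'.

'upbh'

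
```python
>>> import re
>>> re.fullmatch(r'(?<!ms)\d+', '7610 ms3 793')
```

`(?!…)`/`(?<!…)` only lets a position through if the neighbouring text does NOT match; no characters are consumed.
For `fullmatch`, every character of the input must be accounted for by the pattern.
Here the string isn't matched end-to-end, so the call returns None.

None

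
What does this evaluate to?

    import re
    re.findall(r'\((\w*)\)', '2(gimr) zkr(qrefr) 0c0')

['gimr', 'qrefr']

Scanning left to right: at [1:7] match '(gimr)', group 1 = 'gimr'; at [11:18] match '(qrefr)', group 1 = 'qrefr'.
Because there's exactly one group, `findall` drops the full match and keeps group 1 from each hit.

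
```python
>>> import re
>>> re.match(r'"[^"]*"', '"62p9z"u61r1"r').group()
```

`match` is anchored at position 0; if the pattern doesn't fit there, it returns None.
The match spans [0:7] → '"62p9z"'.

'"62p9z"'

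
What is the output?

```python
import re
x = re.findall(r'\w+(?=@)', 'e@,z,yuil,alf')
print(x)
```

['e']

The lookaround is zero-width — it requires the adjacent text to match without consuming it, so the asserted text isn't part of the match.
Matches: at [0:1] → 'e'.
No capturing groups, so `findall` returns the 1 full match string.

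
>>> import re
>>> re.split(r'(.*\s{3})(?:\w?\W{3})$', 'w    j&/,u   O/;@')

The group in the pattern means `split` returns the separators' captures alongside the pieces.

['', 'w    j&/,u   ', '']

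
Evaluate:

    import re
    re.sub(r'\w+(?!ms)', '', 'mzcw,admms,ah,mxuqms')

',,,'

Because the assertion is negative and zero-width, positions next to the forbidden text are skipped.
Matches: at [0:4] → 'mzcw'; at [5:10] → 'admms'; at [11:13] → 'ah'; at [14:20] → 'mxuqms'.
`sub` substitutes '' at each match site.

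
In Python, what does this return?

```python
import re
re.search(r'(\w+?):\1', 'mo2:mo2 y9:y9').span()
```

(0, 7)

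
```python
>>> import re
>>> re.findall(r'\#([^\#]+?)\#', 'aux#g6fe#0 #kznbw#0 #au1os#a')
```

['g6fe', 'kznbw', 'au1os']

With a single group, `findall` returns only what that group captured — 3 items.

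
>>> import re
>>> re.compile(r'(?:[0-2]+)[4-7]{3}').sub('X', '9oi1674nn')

'9oiXnn'

Pattern: one or more of a character in [0-2] (non-capturing group); then exactly 3 of a character in [4-7].
Every occurrence is swapped for 'X'.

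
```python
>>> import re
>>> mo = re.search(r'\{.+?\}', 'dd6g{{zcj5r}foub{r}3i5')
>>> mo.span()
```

The `?` after the quantifier makes it lazy — it takes as little as possible before letting the rest of the pattern try.
`search` walks the string left to right and returns the first match it finds.
The match spans [4:12] → '{{zcj5r}'.

(4, 12)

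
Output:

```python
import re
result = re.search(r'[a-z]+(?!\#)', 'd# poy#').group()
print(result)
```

po

A negative assertion filters positions out without eating any characters.
The match spans [3:5] → 'po'.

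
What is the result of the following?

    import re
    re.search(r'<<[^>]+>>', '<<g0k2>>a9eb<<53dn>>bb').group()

'<<g0k2>>'

`re.search` tries every starting position until one works.
The match spans [0:8] → '<<g0k2>>'.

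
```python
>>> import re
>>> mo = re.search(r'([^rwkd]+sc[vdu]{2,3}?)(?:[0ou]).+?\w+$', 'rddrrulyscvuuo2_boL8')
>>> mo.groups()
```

('ulyscvu',)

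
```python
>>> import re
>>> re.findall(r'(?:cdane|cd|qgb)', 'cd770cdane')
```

['cd', 'cdane']

Alternation tries branches left to right and keeps the first one that lets the overall match succeed at that position.
Scanning left to right: at [0:2] → 'cd'; at [5:10] → 'cdane'.
No capturing groups, so `findall` returns the 2 full match strings.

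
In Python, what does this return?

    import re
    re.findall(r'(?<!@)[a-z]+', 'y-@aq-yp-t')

['y', 'q', 'yp', 't']

The negative lookahead/lookbehind blocks any match where the forbidden context is present.
`findall` yields the raw match text (4 of them) because the pattern has no groups.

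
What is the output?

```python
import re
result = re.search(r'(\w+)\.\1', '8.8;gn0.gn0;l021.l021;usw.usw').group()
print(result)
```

8.8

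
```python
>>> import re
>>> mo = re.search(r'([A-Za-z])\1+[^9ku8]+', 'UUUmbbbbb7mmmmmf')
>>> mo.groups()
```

The match spans [0:16] → 'UUUmbbbbb7mmmmmf'.
Captured: group 1 = 'U'.

('U',)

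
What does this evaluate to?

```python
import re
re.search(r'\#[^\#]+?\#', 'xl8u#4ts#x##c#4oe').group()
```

'#4ts#'

`search` walks the string left to right and returns the first match it finds.
The match spans [4:9] → '#4ts#'.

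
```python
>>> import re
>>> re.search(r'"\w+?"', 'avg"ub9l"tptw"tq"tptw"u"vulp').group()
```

'"ub9l"'

`re.search` tries every starting position until one works.
The match spans [3:9] → '"ub9l"'.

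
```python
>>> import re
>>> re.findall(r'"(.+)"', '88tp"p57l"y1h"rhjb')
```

['p57l"y1h']

Walking the string: at [4:14] match '"p57l"y1h"', group 1 = 'p57l"y1h'.
Because there's exactly one group, `findall` drops the full match and keeps group 1 from the one hit.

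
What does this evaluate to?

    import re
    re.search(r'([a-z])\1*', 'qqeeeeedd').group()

'qq'

The backreference `\1` re-matches whatever the first group consumed, character for character.
The match spans [0:2] → 'qq'.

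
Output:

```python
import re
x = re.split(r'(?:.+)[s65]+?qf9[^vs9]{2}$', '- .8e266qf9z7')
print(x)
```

Pattern: one or more of any character (non-capturing group); then one or more of one of [s65] (lazy); then the literal 'qf9', then exactly 2 of any character except [vs9]; then anchored at the end.
Matches to split on: at [0:13] → '- .8e266qf9z7'.
Each match becomes a cut point; 2 segments remain.

['', '']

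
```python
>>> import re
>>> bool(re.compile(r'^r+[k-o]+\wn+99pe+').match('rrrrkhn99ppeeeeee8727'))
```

False

Pattern: anchored at the start of the string; then one or more of the literal 'r', then one or more of a character in [k-o], then a word character; then one or more of a literal 'n', then the literal '99p', then one or more of a literal 'e'.
With `match`, the pattern is implicitly anchored at the beginning.
Here the string doesn't start with a match, so the call returns None, and `bool(None)` is False.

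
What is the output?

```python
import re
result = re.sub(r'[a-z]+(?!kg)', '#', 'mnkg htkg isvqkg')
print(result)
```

Because the assertion is negative and zero-width, positions next to the forbidden text are skipped.
`sub` substitutes '#' at each match site.

# # #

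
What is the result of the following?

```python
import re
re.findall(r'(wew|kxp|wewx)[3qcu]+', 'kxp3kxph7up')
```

['kxp']

With a single group, `findall` returns only what that group captured — 1 item.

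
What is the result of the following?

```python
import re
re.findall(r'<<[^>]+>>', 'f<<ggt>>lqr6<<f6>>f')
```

Matches: at [1:8] → '<<ggt>>'; at [12:18] → '<<f6>>'.
`findall` yields the raw match text (2 of them) because the pattern has no groups.

['<<ggt>>', '<<f6>>']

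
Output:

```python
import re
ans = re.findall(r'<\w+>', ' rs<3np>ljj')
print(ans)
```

['<3np>']

Matches: at [3:8] → '<3np>'.
Since nothing is captured, `findall` lists the 1 matched substring directly.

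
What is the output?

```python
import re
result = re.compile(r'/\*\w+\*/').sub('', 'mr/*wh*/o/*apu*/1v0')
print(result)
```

Matches: at [2:8] → '/*wh*/'; at [9:16] → '/*apu*/'.
`sub` substitutes '' at each match site.

mro1v0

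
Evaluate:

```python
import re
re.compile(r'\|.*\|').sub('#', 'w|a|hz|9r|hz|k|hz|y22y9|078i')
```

'w#078i'

Matches: at [1:24] → '|a|hz|9r|hz|k|hz|y22y9|'.
Each match is replaced by '#'.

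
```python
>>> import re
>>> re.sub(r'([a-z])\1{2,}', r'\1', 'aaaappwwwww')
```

'appw'

A backreference is literal: `\1` must see the identical characters the first group matched.
The replacement refers to a captured group, so each match is rewritten using its own captured text.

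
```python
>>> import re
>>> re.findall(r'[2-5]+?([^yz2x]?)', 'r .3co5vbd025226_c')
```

['c', 'v', '5', '', '6']

This matches one or more of a character in [2-5] (lazy); then optionally any character except [yz2x] (captured).
Because the quantifier is non-greedy, it stops expanding at the earliest point where the rest of the pattern can succeed.
Matches: at [3:5] match '3c', group 1 = 'c'; at [6:8] match '5v', group 1 = 'v'; at [11:13] match '25', group 1 = '5'; at [13:14] match '2', group 1 = ''; at [14:16] match '26', group 1 = '6'.
`findall` collects group 1 from each match (5 total).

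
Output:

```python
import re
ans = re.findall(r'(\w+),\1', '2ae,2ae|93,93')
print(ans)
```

A backreference is literal: `\1` must see the identical characters the first group matched.
Scanning left to right: at [0:7] match '2ae,2ae', group 1 = '2ae'; at [8:13] match '93,93', group 1 = '93'.
With a single group, `findall` returns only what that group captured — 2 items.

['2ae', '93']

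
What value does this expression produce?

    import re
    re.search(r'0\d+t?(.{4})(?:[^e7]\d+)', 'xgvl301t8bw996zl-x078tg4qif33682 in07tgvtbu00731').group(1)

The match spans [5:14] → '01t8bw996'.
Captured: group 1 = '8bw9'.

'8bw9'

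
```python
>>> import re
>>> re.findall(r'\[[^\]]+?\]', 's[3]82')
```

Walking the string: at [1:4] → '[3]'.
No capturing groups, so `findall` returns the 1 full match string.

['[3]']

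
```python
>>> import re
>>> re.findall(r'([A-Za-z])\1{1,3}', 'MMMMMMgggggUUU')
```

['M', 'M', 'g', 'U']

`\1` is not a pattern — it's the concrete string captured by group 1, re-applied verbatim.
Scanning left to right: at [0:4] match 'MMMM', group 1 = 'M'; at [4:6] match 'MM', group 1 = 'M'; at [6:10] match 'gggg', group 1 = 'g'; at [11:14] match 'UUU', group 1 = 'U'.
One capturing group, so `findall` returns just the captured substring from each match — 4 in all.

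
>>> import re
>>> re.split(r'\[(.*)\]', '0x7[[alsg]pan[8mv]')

Matches to split on: at [3:18] → '[[alsg]pan[8mv]'.
`re.split` interleaves the captured-group text with the surrounding fragments.

['0x7', '[alsg]pan[8mv', '']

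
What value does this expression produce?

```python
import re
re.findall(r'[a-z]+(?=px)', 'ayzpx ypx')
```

['ayz', 'y']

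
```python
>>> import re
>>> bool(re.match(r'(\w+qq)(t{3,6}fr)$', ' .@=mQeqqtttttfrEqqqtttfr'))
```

False

The pattern matches one or more of a word character, then the literal 'qq' (captured); then 3 to 6 of the literal 't', then the literal 'fr' (captured); then anchored at the end.
With `match`, the pattern is implicitly anchored at the beginning.
Here position 0 doesn't satisfy it, so the call returns None, and `bool(None)` is False.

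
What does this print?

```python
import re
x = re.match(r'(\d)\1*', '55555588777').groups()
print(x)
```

('5',)

`\1` has to match the exact text group 1 already captured.
`match` is anchored at position 0; if the pattern doesn't fit there, it returns None.
The match spans [0:6] → '555555'.
Captured: group 1 = '5'.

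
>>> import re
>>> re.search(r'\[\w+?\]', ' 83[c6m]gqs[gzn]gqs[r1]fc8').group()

The match spans [3:8] → '[c6m]'.

'[c6m]'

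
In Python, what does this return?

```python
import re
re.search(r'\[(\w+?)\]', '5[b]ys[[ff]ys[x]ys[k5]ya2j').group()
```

The match spans [1:4] → '[b]'.

'[b]'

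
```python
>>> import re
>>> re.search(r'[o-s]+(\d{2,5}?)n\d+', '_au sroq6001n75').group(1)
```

'6001'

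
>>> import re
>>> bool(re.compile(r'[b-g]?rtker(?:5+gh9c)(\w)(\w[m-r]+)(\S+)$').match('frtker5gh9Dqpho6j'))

False

`match` is anchored at position 0; if the pattern doesn't fit there, it returns None.
Here the string doesn't start with a match, so the call returns None, and `bool(None)` is False.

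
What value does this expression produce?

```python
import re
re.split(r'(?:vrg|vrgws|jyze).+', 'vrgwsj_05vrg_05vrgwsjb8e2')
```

['', '']

Each match becomes a cut point; 2 segments remain.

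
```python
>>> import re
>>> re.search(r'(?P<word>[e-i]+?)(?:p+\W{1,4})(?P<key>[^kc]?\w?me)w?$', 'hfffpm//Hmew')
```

None

This matches one or more of a character in [e-i] (lazy) (captured as 'word'); then one or more of a literal 'p', then 1 to 4 of a non-word character (non-capturing group); then optionally any character except [kc], then optionally a word character, then the literal 'me' (captured as 'key'); then optionally a literal 'w'; then anchored at the end.
Here no position works, so the call returns None.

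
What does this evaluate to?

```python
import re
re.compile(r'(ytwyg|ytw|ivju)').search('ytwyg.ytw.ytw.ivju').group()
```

'ytwyg'

The regex engine tests alternatives in the order written; an earlier branch that matches wins even if a later one would match more.
The match spans [0:5] → 'ytwyg'.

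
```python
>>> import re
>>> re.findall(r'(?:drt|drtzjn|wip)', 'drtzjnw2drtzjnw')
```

Alternation isn't longest-match — the leftmost alternative that fits at this position is chosen.
Since nothing is captured, `findall` lists the 2 matched substrings directly.

['drt', 'drt']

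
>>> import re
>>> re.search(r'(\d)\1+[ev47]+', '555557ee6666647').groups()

The match spans [0:8] → '555557ee'.
Captured: group 1 = '5'.

('5',)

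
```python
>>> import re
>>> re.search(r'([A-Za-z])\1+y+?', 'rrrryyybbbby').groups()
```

The match spans [0:5] → 'rrrry'.
Captured: group 1 = 'r'.

('r',)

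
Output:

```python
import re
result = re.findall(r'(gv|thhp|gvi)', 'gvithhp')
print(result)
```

The regex engine tests alternatives in the order written; an earlier branch that matches wins even if a later one would match more.
Walking the string: at [0:2] match 'gv', group 1 = 'gv'; at [3:7] match 'thhp', group 1 = 'thhp'.
With a single group, `findall` returns only what that group captured — 2 items.

['gv', 'thhp']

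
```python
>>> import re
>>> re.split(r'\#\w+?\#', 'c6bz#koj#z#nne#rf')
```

['c6bz', 'z', 'rf']

The string is cut at each match, leaving 3 pieces.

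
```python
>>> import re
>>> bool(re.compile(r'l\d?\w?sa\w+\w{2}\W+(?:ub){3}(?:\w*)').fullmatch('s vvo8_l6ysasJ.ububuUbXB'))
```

False

Pattern: a literal 'l', then optionally a digit, then optionally a word character; then the literal 'sa', then one or more of a word character; then exactly 2 of a word character, then one or more of a non-word character, then the literal 'ub' repeated 3 times; then zero or more of a word character (non-capturing group).
`re.fullmatch` requires the pattern to consume the entire string.
Here the string isn't matched end-to-end, so the call returns None, and `bool(None)` is False.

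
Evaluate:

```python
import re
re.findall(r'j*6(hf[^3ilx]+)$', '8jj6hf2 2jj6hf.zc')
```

['hf2 2jj6hf.zc']

`findall` collects group 1 from the one match (1 total).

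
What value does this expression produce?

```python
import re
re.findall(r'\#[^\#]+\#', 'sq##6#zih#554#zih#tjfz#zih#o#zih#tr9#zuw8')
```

With no groups in the pattern, `findall` gives back each whole match — 5 here.

['#6#', '#554#', '#tjfz#', '#o#', '#tr9#']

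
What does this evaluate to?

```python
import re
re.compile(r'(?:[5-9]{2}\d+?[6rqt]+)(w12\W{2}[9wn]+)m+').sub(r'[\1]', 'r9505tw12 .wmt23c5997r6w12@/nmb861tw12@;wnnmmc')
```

'r[w12 .w]t23c[w12@/n]b[w12@;wnn]c'

Pattern: exactly 2 of a character in [5-9], then one or more of a digit (lazy), then one or more of one of [6rqt] (non-capturing group); then the literal 'w12', then exactly 2 of a non-word character, then one or more of one of [9wn] (captured); then one or more of a literal 'm'.
Matches: at [1:13] → '9505tw12 .wm'; at [17:30] → '5997r6w12@/nm'; at [31:45] → '861tw12@;wnnmm'.
The replacement refers to a captured group, so each match is rewritten using its own captured text.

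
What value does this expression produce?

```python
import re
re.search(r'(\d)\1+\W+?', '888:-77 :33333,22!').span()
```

A backreference is literal: `\1` must see the identical characters the first group matched.
`re.search` scans for the first position where the pattern succeeds.
The match spans [0:4] → '888:'.
Captured: group 1 = '8'.

(0, 4)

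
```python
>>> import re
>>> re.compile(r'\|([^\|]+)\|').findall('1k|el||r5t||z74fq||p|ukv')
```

Matches: at [2:6] match '|el|', group 1 = 'el'; at [6:11] match '|r5t|', group 1 = 'r5t'; at [11:18] match '|z74fq|', group 1 = 'z74fq'; at [18:21] match '|p|', group 1 = 'p'.
Because there's exactly one group, `findall` drops the full match and keeps group 1 from each hit.

['el', 'r5t', 'z74fq', 'p']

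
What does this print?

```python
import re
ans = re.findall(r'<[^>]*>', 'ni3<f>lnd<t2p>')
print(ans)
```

['<f>', '<t2p>']

Scanning left to right: at [3:6] → '<f>'; at [9:14] → '<t2p>'.
`findall` yields the raw match text (2 of them) because the pattern has no groups.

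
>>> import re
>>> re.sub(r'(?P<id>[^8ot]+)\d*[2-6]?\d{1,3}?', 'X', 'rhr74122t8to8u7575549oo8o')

'Xt8to8Xoo8o'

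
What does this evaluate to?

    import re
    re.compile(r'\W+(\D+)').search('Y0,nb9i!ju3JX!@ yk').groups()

('nb',)

The pattern matches one or more of a non-word character; then one or more of a non-digit (captured).
`re.search` tries every starting position until one works.
The match spans [2:5] → ',nb'.
Captured: group 1 = 'nb'.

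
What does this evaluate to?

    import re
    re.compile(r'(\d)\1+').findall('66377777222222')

['6', '7', '2']

A backreference is literal: `\1` must see the identical characters the first group matched.
Scanning left to right: at [0:2] match '66', group 1 = '6'; at [3:8] match '77777', group 1 = '7'; at [8:14] match '222222', group 1 = '2'.
One capturing group, so `findall` returns just the captured substring from each match — 3 in all.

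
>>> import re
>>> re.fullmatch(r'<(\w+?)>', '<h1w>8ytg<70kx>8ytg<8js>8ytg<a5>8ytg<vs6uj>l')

`re.fullmatch` is like wrapping the pattern in `^…$` (in single-line mode).
Here there's no way to consume every character, so the call returns None.

None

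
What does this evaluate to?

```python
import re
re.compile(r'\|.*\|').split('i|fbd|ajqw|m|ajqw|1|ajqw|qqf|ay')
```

['i', 'ay']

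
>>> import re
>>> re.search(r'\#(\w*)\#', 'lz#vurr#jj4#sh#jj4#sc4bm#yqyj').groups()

`re.search` tries every starting position until one works.
The match spans [2:8] → '#vurr#'.
Captured: group 1 = 'vurr'.

('vurr',)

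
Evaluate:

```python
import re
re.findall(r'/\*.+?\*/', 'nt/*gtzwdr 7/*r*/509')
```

['/*gtzwdr 7/*r*/']

Since nothing is captured, `findall` lists the 1 matched substring directly.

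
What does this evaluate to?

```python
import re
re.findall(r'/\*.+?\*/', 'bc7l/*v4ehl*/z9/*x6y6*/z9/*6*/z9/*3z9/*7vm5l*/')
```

['/*v4ehl*/', '/*x6y6*/', '/*6*/', '/*3z9/*7vm5l*/']

A non-greedy quantifier consumes as few characters as it can — just enough that the remainder of the pattern still matches from where it stops; whatever follows it matches normally.
No capturing groups, so `findall` returns the 4 full match strings.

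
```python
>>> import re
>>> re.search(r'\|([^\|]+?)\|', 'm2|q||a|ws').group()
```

'|q|'

Unlike `match`, `search` isn't anchored — it looks for the pattern anywhere in the string.
The match spans [2:5] → '|q|'.
Captured: group 1 = 'q'.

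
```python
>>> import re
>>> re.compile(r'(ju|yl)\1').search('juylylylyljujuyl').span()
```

A backreference is literal: `\1` must see the identical characters the first group matched.
The match spans [2:6] → 'ylyl'.

(2, 6)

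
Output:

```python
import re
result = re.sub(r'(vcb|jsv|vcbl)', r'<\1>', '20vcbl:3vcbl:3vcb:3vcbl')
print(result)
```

20<vcb>l:3<vcb>l:3<vcb>:3<vcb>l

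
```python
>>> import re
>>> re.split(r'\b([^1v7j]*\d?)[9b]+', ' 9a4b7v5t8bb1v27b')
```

[' ', '9a4', '7v5t8bb1v27b']

The pattern matches a word boundary (`\b`, zero-width); then zero or more of any character except [1v7j], then optionally a digit (captured); then one or more of one of [9b].
Matches to split on: at [1:5] → '9a4b'.
The group in the pattern means `split` returns the separators' captures alongside the pieces.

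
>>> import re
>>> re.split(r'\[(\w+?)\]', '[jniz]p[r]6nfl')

['', 'jniz', 'p', 'r', '6nfl']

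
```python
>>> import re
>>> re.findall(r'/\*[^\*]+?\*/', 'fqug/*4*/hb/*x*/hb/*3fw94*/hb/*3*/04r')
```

['/*4*/', '/*x*/', '/*3fw94*/', '/*3*/']

Scanning left to right: at [4:9] → '/*4*/'; at [11:16] → '/*x*/'; at [18:27] → '/*3fw94*/'; at [29:34] → '/*3*/'.
`findall` yields the raw match text (4 of them) because the pattern has no groups.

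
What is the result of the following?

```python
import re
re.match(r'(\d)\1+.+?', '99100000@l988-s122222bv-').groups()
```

('9',)

`\1` is not a pattern — it's the concrete string captured by group 1, re-applied verbatim.
With `match`, the pattern is implicitly anchored at the beginning.
The match spans [0:3] → '991'.
Captured: group 1 = '9'.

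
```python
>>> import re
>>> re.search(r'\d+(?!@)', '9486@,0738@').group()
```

'948'

`(?!…)`/`(?<!…)` only lets a position through if the neighbouring text does NOT match; no characters are consumed.
`re.search` tries every starting position until one works.
The match spans [0:3] → '948'.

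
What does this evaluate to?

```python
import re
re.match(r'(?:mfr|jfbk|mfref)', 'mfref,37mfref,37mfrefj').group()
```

With `match`, the pattern is implicitly anchored at the beginning.
The match spans [0:3] → 'mfr'.

'mfr'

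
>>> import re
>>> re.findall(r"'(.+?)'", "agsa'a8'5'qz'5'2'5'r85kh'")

['a8', 'qz', '2', 'r85kh']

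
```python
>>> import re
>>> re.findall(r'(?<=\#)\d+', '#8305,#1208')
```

['8305', '1208']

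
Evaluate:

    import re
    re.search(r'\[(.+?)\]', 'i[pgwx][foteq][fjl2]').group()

Lazy quantifiers expand one character at a time until the remainder of the pattern can match.
`search` walks the string left to right and returns the first match it finds.
The match spans [1:7] → '[pgwx]'.
Captured: group 1 = 'pgwx'.

'[pgwx]'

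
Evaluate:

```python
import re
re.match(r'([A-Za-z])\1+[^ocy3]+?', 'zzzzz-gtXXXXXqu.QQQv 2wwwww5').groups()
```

The backreference `\1` re-matches whatever the first group consumed, character for character.
`re.match` only tries the pattern at the start of the string.
The match spans [0:6] → 'zzzzz-'.
Captured: group 1 = 'z'.

('z',)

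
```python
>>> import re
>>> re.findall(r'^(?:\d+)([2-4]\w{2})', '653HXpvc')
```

This matches anchored at the start of the string; then one or more of a digit (non-capturing group); then a character in [2-4], then exactly 2 of a word character (captured).
Matches: at [0:5] match '653HX', group 1 = '3HX'.
Because there's exactly one group, `findall` drops the full match and keeps group 1 from the one hit.

['3HX']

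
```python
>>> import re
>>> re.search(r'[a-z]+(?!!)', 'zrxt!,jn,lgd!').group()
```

'zrx'

`(?!…)`/`(?<!…)` only lets a position through if the neighbouring text does NOT match; no characters are consumed.
The match spans [0:3] → 'zrx'.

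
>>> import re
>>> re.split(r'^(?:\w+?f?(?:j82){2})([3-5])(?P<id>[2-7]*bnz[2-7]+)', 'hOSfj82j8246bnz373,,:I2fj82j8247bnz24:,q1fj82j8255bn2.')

Pattern: anchored at the start of the string; then one or more of a word character (lazy), then optionally the literal 'f', then the literal 'j82' repeated 2 times (non-capturing group); then a character in [3-5] (captured); then zero or more of a character in [2-7], then the literal 'bnz', then one or more of a character in [2-7] (captured as 'id').
The group in the pattern means `split` returns the separators' captures alongside the pieces.

['', '4', '6bnz373', ',,:I2fj82j8247bnz24:,q1fj82j8255bn2.']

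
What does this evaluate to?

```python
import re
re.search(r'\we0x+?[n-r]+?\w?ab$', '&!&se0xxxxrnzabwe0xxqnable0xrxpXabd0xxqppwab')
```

This matches a word character, then the literal 'e0', then one or more of the literal 'x' (lazy); then one or more of a character in [n-r] (lazy); then optionally a word character, then the literal 'ab'; then anchored at the end.
Unlike `match`, `search` isn't anchored — it looks for the pattern anywhere in the string.
Here no position works, so the call returns None.

None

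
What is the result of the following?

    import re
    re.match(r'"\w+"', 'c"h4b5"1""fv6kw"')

None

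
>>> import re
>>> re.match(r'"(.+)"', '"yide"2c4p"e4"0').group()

'"yide"2c4p"e4"'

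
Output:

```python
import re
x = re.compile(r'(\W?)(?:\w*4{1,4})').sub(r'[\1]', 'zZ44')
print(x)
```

[]

Each match is replaced using the text its own group 1 captured.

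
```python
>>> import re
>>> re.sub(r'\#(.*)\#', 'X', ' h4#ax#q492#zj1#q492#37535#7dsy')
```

`sub` substitutes 'X' at each match site.

' h4X7dsy'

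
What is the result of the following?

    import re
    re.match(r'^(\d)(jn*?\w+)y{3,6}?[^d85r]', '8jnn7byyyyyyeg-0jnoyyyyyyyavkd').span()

With `match`, the pattern is implicitly anchored at the beginning.
The match spans [0:13] → '8jnn7byyyyyye'.

(0, 13)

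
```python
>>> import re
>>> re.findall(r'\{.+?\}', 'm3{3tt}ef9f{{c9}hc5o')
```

Lazy quantifiers expand one character at a time until the remainder of the pattern can match.
Walking the string: at [2:7] → '{3tt}'; at [11:16] → '{{c9}'.
`findall` yields the raw match text (2 of them) because the pattern has no groups.

['{3tt}', '{{c9}']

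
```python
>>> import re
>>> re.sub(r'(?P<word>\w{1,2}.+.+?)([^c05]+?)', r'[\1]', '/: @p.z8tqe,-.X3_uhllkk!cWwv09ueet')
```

The pattern matches 1 to 2 of a word character, then one or more of any character, then one or more of any character (lazy) (captured as 'word'); then one or more of any character except [c05] (lazy) (captured).
`\1` in the replacement pulls in group 1's text for each match.

'/: @[p.z8tqe,-.X3_uhllkk!cWwv09uee]'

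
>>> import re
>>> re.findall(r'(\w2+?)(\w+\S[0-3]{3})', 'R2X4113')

[('R2', 'X4113')]

This matches a word character, then one or more of the literal '2' (lazy) (captured); then one or more of a word character, then a non-whitespace character, then exactly 3 of a character in [0-3] (captured).
Scanning left to right: at [0:7] match 'R2X4113', groups = ('R2', 'X4113').
`findall` packs the 2 group values into a tuple for every match.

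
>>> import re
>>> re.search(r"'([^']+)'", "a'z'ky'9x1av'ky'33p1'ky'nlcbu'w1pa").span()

`re.search` scans for the first position where the pattern succeeds.
The match spans [1:4] → "'z'".
Captured: group 1 = 'z'.

(1, 4)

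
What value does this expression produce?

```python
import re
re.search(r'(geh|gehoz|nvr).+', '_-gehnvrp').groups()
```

('geh',)

The match spans [2:9] → 'gehnvrp'.
Captured: group 1 = 'geh'.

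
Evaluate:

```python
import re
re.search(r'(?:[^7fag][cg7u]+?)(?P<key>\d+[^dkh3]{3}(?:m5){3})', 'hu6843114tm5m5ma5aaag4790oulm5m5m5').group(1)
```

'90oulm5m5m5'

Pattern: any character except [7fag], then one or more of one of [cg7u] (lazy) (non-capturing group); then one or more of a digit, then exactly 3 of any character except [dkh3], then the literal 'm5' repeated 3 times (captured as 'key').
Unlike `match`, `search` isn't anchored — it looks for the pattern anywhere in the string.
The match spans [21:34] → '4790oulm5m5m5'.
Captured: group 1 = '90oulm5m5m5'.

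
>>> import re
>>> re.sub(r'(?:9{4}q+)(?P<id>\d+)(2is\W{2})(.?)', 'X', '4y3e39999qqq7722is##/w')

'4y3e3Xw'

This matches exactly 4 of a literal '9', then one or more of a literal 'q' (non-capturing group); then one or more of a digit (captured as 'id'); then the literal '2is', then exactly 2 of a non-word character (captured); then optionally any character (captured).
Every occurrence is swapped for 'X'.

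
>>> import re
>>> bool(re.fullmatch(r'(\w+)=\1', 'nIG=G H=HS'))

False

`\1` is not a pattern — it's the concrete string captured by group 1, re-applied verbatim.
`re.fullmatch` requires the pattern to consume the entire string.
Here the string isn't matched end-to-end, so the call returns None, and `bool(None)` is False.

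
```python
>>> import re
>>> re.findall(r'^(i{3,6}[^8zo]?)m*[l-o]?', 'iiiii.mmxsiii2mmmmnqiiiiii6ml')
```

['iiiii.']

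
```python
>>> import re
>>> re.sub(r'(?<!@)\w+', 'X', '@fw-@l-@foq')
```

`(?!…)`/`(?<!…)` only lets a position through if the neighbouring text does NOT match; no characters are consumed.
Matches: at [2:3] → 'w'; at [9:11] → 'oq'.
Every occurrence is swapped for 'X'.

'@fX-@l-@fX'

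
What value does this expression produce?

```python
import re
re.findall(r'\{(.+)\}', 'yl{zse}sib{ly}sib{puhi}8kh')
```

`findall` collects group 1 from the one match (1 total).

['zse}sib{ly}sib{puhi']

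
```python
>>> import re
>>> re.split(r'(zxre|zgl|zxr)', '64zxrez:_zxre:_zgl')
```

`|` is ordered: at each position the engine commits to the first alternative that works.
`re.split` interleaves the captured-group text with the surrounding fragments.

['64', 'zxre', 'z:_', 'zxre', ':_', 'zgl', '']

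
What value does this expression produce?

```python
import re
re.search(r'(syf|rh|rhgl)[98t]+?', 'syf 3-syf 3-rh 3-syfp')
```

Here the pattern never matches, so the call returns None.

None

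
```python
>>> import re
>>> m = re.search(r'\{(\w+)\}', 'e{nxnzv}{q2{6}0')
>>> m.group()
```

The match spans [1:8] → '{nxnzv}'.

'{nxnzv}'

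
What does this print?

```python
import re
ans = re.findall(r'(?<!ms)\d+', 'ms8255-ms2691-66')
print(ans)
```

['255', '691', '66']

Because the assertion is negative and zero-width, positions next to the forbidden text are skipped.
Scanning left to right: at [3:6] → '255'; at [10:13] → '691'; at [14:16] → '66'.
No capturing groups, so `findall` returns the 3 full match strings.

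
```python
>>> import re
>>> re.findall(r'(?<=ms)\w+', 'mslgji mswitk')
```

The `(?=…)`/`(?<=…)` assertion just peeks at neighbouring text; it doesn't advance the match position.
No capturing groups, so `findall` returns the 2 full match strings.

['lgji', 'witk']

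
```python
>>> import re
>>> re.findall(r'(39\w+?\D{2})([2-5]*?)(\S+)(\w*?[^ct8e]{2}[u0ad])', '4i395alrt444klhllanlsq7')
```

Pattern: the literal '39', then one or more of a word character (lazy), then exactly 2 of a non-digit (captured); then zero or more of a character in [2-5] (lazy) (captured); then one or more of a non-whitespace character (captured); then zero or more of a word character (lazy), then exactly 2 of any character except [ct8e], then one of [u0ad] (captured).
Lazy quantifiers expand one character at a time until the remainder of the pattern can match.
Walking the string: at [2:18] match '395alrt444klhlla', groups = ('395al', '', 'rt444klh', 'lla').
`findall` packs the 4 group values into a tuple for every match.

[('395al', '', 'rt444klh', 'lla')]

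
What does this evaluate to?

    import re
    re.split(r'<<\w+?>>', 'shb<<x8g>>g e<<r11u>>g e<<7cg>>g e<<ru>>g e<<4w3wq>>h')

The string is cut at each match, leaving 6 pieces.

['shb', 'g e', 'g e', 'g e', 'g e', 'h']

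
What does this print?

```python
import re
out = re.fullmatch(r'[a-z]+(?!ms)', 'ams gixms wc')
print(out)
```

A negative assertion filters positions out without eating any characters.
`re.fullmatch` is like wrapping the pattern in `^…$` (in single-line mode).
Here the string isn't matched end-to-end, so the call returns None.

None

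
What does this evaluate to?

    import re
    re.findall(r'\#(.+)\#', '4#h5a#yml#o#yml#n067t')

['h5a#yml#o#yml']

With a single group, `findall` returns only what that group captured — 1 item.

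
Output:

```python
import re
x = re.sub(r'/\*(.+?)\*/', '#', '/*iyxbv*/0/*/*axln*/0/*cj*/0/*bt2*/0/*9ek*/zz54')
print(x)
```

#0#0#0#0#zz54

The `?` after the quantifier makes it lazy — it takes as little as possible before letting the rest of the pattern try.
Matches: at [0:9] → '/*iyxbv*/'; at [10:20] → '/*/*axln*/'; at [21:27] → '/*cj*/'; at [28:35] → '/*bt2*/'; at [36:43] → '/*9ek*/'.
Every occurrence is swapped for '#'.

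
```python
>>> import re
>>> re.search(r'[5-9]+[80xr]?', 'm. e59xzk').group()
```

Pattern: one or more of a character in [5-9]; then optionally one of [80xr].
The match spans [4:7] → '59x'.

'59x'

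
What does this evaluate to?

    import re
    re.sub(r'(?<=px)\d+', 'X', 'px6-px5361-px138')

Because the assertion is zero-width, the text it checks is not consumed and won't appear in the result.
Matches: at [2:3] → '6'; at [6:10] → '5361'; at [13:16] → '138'.
Each match is replaced by 'X'.

'pxX-pxX-pxX'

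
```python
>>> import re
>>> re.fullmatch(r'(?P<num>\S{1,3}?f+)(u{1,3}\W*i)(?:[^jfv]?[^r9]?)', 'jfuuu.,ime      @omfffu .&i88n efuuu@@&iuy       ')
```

None

Pattern: 1 to 3 of a non-whitespace character (lazy), then one or more of the literal 'f' (captured as 'num'); then 1 to 3 of a literal 'u', then zero or more of a non-word character, then the literal 'i' (captured); then optionally any character except [jfv], then optionally any character except [r9] (non-capturing group).
`re.fullmatch` requires the pattern to consume the entire string.
Here the string isn't matched end-to-end, so the call returns None.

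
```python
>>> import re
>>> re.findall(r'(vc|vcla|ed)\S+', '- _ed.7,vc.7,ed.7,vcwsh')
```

['ed']

Scanning left to right: at [3:23] match 'ed.7,vc.7,ed.7,vcwsh', group 1 = 'ed'.
`findall` collects group 1 from the one match (1 total).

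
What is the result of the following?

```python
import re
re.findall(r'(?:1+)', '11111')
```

This matches one or more of a literal '1' (non-capturing group).
Walking the string: at [0:5] → '11111'.
Since nothing is captured, `findall` lists the 1 matched substring directly.

['11111']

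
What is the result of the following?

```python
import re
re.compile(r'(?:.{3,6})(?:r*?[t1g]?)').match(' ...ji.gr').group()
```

' ...ji'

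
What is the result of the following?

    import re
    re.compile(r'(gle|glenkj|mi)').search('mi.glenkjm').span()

(0, 2)

The match spans [0:2] → 'mi'.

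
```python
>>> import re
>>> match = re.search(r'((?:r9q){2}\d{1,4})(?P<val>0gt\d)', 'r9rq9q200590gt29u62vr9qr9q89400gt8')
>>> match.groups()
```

('r9qr9q8940', '0gt8')

Pattern: the literal 'r9q' repeated 2 times, then 1 to 4 of a digit (captured); then the literal '0gt', then a digit (captured as 'val').
Unlike `match`, `search` isn't anchored — it looks for the pattern anywhere in the string.
The match spans [20:34] → 'r9qr9q89400gt8'.
Captured: group 1 = 'r9qr9q8940', group 2 = '0gt8'.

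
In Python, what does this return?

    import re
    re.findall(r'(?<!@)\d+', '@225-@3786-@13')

['25', '786', '3']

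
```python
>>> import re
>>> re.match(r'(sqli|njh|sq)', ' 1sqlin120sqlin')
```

None

`match` is anchored at position 0; if the pattern doesn't fit there, it returns None.
Here position 0 doesn't satisfy it, so the call returns None.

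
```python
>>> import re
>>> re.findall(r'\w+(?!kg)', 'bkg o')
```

['bkg', 'o']

Because the assertion is negative and zero-width, positions next to the forbidden text are skipped.
Walking the string: at [0:3] → 'bkg'; at [4:5] → 'o'.
No capturing groups, so `findall` returns the 2 full match strings.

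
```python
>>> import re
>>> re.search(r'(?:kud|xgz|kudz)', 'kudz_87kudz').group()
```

Alternation tries branches left to right and keeps the first one that lets the overall match succeed at that position.
`search` walks the string left to right and returns the first match it finds.
The match spans [0:3] → 'kud'.

'kud'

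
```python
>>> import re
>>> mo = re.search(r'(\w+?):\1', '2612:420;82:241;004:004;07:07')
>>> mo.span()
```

(10, 13)

`\1` is not a pattern — it's the concrete string captured by group 1, re-applied verbatim.
The match spans [10:13] → '2:2'.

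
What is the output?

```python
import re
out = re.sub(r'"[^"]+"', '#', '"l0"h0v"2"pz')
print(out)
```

#h0v#pz

Matches: at [0:4] → '"l0"'; at [7:10] → '"2"'.
`sub` substitutes '#' at each match site.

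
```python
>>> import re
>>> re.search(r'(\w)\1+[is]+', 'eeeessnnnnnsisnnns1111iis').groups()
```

`\1` has to match the exact text group 1 already captured.
`search` walks the string left to right and returns the first match it finds.
The match spans [0:6] → 'eeeess'.
Captured: group 1 = 'e'.

('e',)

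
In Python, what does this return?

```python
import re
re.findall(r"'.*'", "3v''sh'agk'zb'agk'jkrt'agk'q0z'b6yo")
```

Matches: at [2:31] → "''sh'agk'zb'agk'jkrt'agk'q0z'".
`findall` yields the raw match text (1 of them) because the pattern has no groups.

["''sh'agk'zb'agk'jkrt'agk'q0z'"]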